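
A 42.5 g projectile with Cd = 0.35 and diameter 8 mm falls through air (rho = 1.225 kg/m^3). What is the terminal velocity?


A = pi*(d/2)^2 = pi*(8/2000)^2 = 5.02655e-05 m^2
vt = sqrt(2mg/(Cd*rho*A)) = sqrt(2*0.0425*9.81/(0.35 * 1.225 * 5.02655e-05)) = 196.7 m/s

196.7 m/s


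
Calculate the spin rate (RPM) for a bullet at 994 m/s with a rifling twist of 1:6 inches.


twist_m = 6*0.0254 = 0.1524 m
spin = v/twist = 994/0.1524 = 6522.31 rev/s
RPM = spin*60 = 6522.31*60 ≈ 391339 RPM

391339 RPM


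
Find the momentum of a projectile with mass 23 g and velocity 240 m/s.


p = m*v = 0.023*240 = 5.52 kg·m/s

5.52 kg·m/s


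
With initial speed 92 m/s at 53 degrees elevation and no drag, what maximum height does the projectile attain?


H = (v0*sin(theta))^2 / (2g) = (92*sin(53°))^2 / (2*9.81) = 275.2 m

275.2 m


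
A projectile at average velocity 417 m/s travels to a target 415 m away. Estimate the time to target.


t = d/v = 415/417 = 0.9952 s

0.9952 s


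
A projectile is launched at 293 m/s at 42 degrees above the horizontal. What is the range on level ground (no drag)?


R = v0^2 * sin(2*theta) / g = 293^2 * sin(2*42°) / 9.81 = 8703 m

8703 m


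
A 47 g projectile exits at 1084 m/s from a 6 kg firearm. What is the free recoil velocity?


v_recoil = m_p * v_p / m_gun = 0.047 * 1084 / 6 = 8.491 m/s

8.491 m/s


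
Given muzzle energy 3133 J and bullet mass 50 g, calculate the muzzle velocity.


v = sqrt(2*E/m) = sqrt(2*3133/0.05) = 354 m/s

354 m/s


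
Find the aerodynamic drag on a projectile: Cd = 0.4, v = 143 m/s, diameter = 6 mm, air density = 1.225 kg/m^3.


A = pi*(d/2)^2 = pi*(6/2000)^2 = 2.82743e-05 m^2
Fd = 0.5*Cd*rho*A*v^2 = 0.5*0.4*1.225*2.82743e-05*143^2 = 0.1417 N

0.1417 N


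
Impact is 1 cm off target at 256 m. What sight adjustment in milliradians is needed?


1 mrad subtends 1 cm per 10 m of range, so adj = error_cm / (dist_m / 10) = 1 / (256/10) = 0.03906 mrad

0.03906 mrad


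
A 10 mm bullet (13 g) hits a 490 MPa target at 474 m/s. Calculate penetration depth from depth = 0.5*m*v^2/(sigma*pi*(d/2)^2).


A = pi*(d/2)^2 = pi*(10/2)^2 = 78.5398 mm^2
E = 0.5*m*v^2 = 0.5*0.013*474^2 = 1460.39 J
depth = E/(sigma*A) = 1460.39 J / (490 MPa * 78.5398 mm^2) = 1460.39/(490 * 78.5398) m = 0.0379476 m ≈ 37.95 mm

37.95 mm


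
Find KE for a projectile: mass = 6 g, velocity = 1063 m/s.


E = 0.5*m*v^2 = 0.5*0.006*1063^2 = 3390 J

3390 J


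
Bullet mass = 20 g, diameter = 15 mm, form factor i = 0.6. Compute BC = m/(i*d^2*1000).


BC = m/(i*d^2*1000) = 20/(0.6 * 15^2 * 1000) = 0.0001481

0.0001481


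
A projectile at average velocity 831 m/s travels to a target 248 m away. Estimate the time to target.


t = d/v = 248/831 = 0.2984 s

0.2984 s


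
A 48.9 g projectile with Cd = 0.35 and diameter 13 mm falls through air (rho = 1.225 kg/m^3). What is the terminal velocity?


A = pi*(d/2)^2 = pi*(13/2000)^2 = 1.32732e-04 m^2
vt = sqrt(2mg/(Cd*rho*A)) = sqrt(2*0.0489*9.81/(0.35 * 1.225 * 1.32732e-04)) = 129.8 m/s

129.8 m/s


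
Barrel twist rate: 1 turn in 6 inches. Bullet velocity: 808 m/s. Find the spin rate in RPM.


twist_m = 6*0.0254 = 0.1524 m
spin = v/twist = 808/0.1524 = 5301.837 rev/s
RPM = spin*60 = 5301.837*60 ≈ 318110 RPM

318110 RPM


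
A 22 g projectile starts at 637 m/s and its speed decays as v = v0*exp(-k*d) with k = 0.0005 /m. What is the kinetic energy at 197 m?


v = v0*exp(-k*d) = 637*exp(-0.0005*197) = 577.247 m/s
E = 0.5*m*v^2 = 0.5*0.022*577.247^2 = 3665 J

3665 J


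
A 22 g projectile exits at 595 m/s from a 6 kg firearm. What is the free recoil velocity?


v_recoil = m_p * v_p / m_gun = 0.022 * 595 / 6 = 2.182 m/s

2.182 m/s


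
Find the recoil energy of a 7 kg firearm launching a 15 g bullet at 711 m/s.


v_r = m_p*v_p/m_gun = 0.015*711/7 = 1.52357 m/s, E_r = 0.5*m_gun*v_r^2 = 0.5*7*1.52357^2 = 8.124 J

8.124 J


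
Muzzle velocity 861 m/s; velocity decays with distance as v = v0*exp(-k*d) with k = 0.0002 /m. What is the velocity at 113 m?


v = v0*exp(-k*d) = 861*exp(-0.0002*113) = 841.8 m/s

841.8 m/s


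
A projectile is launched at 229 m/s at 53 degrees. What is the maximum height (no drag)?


H = (v0*sin(theta))^2 / (2g) = (229*sin(53°))^2 / (2*9.81) = 1705 m

1705 m


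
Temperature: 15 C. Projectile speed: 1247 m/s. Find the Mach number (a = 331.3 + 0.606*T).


a = 331.3 + 0.606*(15) = 340.39 m/s
M = v/a = 1247/340.39 = 3.663

3.663


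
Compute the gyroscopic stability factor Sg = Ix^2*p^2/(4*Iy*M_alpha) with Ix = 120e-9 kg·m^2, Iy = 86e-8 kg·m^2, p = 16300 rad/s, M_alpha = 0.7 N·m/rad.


Sg = Ix^2 * p^2 / (4 * Iy * M_alpha) = (120e-9)^2 * 16300^2 / (4 * 86e-8 * 0.7) = 1.589

1.589


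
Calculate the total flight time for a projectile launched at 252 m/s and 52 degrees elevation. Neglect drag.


T = 2*v0*sin(theta)/g = 2*252*sin(52°)/9.81 = 40.48 s

40.48 s


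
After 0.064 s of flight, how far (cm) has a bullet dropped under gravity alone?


drop = 0.5*g*t^2 = 0.5*9.81*0.064^2 = 0.0200909 m ≈ 2.009 cm

2.009 cm


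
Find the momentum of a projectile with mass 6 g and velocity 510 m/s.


p = m*v = 0.006*510 = 3.06 kg·m/s

3.06 kg·m/s


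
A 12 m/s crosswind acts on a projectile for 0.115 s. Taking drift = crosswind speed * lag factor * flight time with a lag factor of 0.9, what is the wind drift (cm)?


drift = v_wind * lag * t = 12 * 0.9 * 0.115 = 1.242 m ≈ 124.2 cm

124.2 cm


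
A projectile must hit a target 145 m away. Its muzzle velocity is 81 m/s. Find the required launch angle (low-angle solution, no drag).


sin(2*theta) = R*g/v0^2 = 145*9.81/81^2 = 0.216804, theta = arcsin(0.216804)/2 = 6.261°

6.261 degrees


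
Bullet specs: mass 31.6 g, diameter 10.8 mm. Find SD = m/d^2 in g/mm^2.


SD = m/d^2 = 31.6/10.8^2 = 0.2709 g/mm^2

0.2709 g/mm^2


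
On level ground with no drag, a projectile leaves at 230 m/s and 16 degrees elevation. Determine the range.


R = v0^2 * sin(2*theta) / g = 230^2 * sin(2*16°) / 9.81 = 2858 m

2858 m


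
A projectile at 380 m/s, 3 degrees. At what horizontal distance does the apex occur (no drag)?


R = v0^2*sin(2*theta)/g = 380^2*sin(2*3°)/9.81 = 1538.62 m
apex_dist = R/2 = 1538.62/2 = 769.3 m

769.3 m


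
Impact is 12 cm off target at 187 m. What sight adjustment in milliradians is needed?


1 mrad subtends 1 cm per 10 m of range, so adj = error_cm / (dist_m / 10) = 12 / (187/10) = 0.6417 mrad

0.6417 mrad


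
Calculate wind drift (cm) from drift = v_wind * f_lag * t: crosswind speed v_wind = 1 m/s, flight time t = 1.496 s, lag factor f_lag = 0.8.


drift = v_wind * lag * t = 1 * 0.8 * 1.496 = 1.1968 m ≈ 119.7 cm

119.7 cm


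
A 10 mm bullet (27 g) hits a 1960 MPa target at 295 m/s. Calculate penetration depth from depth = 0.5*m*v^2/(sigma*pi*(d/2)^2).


A = pi*(d/2)^2 = pi*(10/2)^2 = 78.5398 mm^2
E = 0.5*m*v^2 = 0.5*0.027*295^2 = 1174.84 J
depth = E/(sigma*A) = 1174.84 J / (1960 MPa * 78.5398 mm^2) = 1174.84/(1960 * 78.5398) m = 0.00763189 m ≈ 7.632 mm

7.632 mm


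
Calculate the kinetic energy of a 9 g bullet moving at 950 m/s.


E = 0.5*m*v^2 = 0.5*0.009*950^2 = 4061 J

4061 J


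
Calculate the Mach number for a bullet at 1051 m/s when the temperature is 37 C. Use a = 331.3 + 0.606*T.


a = 331.3 + 0.606*(37) = 353.722 m/s
M = v/a = 1051/353.722 = 2.971

2.971


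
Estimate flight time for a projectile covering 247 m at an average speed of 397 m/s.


t = d/v = 247/397 = 0.6222 s

0.6222 s


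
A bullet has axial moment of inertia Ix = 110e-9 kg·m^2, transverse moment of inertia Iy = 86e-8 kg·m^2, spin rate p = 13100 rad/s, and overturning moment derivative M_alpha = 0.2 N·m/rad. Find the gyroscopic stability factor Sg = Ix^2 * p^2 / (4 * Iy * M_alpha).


Sg = Ix^2 * p^2 / (4 * Iy * M_alpha) = (110e-9)^2 * 13100^2 / (4 * 86e-8 * 0.2) = 3.018

3.018


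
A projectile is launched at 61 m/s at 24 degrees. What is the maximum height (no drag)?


H = (v0*sin(theta))^2 / (2g) = (61*sin(24°))^2 / (2*9.81) = 31.38 m

31.38 m


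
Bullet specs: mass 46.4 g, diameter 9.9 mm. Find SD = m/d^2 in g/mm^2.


SD = m/d^2 = 46.4/9.9^2 = 0.4734 g/mm^2

0.4734 g/mm^2


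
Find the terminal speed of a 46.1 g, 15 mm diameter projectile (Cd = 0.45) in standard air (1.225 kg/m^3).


A = pi*(d/2)^2 = pi*(15/2000)^2 = 1.76715e-04 m^2
vt = sqrt(2mg/(Cd*rho*A)) = sqrt(2*0.0461*9.81/(0.45 * 1.225 * 1.76715e-04)) = 96.36 m/s

96.36 m/s


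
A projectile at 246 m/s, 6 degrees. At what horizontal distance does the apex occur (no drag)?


R = v0^2*sin(2*theta)/g = 246^2*sin(2*6°)/9.81 = 1282.57 m
apex_dist = R/2 = 1282.57/2 = 641.3 m

641.3 m


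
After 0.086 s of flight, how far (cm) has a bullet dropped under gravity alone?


drop = 0.5*g*t^2 = 0.5*9.81*0.086^2 = 0.0362774 m ≈ 3.628 cm

3.628 cm


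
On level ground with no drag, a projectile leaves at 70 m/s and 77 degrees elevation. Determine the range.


R = v0^2 * sin(2*theta) / g = 70^2 * sin(2*77°) / 9.81 = 219 m

219 m


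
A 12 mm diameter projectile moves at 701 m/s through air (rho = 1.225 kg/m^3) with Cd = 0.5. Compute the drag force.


A = pi*(d/2)^2 = pi*(12/2000)^2 = 1.13097e-04 m^2
Fd = 0.5*Cd*rho*A*v^2 = 0.5*0.5*1.225*1.13097e-04*701^2 = 17.02 N

17.02 N


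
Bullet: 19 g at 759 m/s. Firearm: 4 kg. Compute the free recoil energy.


v_r = m_p*v_p/m_gun = 0.019*759/4 = 3.60525 m/s, E_r = 0.5*m_gun*v_r^2 = 0.5*4*3.60525^2 = 26 J

26 J


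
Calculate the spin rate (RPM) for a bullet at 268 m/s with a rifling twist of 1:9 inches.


twist_m = 9*0.0254 = 0.2286 m
spin = v/twist = 268/0.2286 = 1172.353 rev/s
RPM = spin*60 = 1172.353*60 ≈ 70341 RPM

70341 RPM


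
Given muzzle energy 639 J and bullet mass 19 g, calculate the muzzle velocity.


v = sqrt(2*E/m) = sqrt(2*639/0.019) = 259.4 m/s

259.4 m/s


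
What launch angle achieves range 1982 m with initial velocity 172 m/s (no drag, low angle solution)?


sin(2*theta) = R*g/v0^2 = 1982*9.81/172^2 = 0.657228, theta = arcsin(0.657228)/2 = 20.54°

20.54 degrees


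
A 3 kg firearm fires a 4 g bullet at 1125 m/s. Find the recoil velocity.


v_recoil = m_p * v_p / m_gun = 0.004 * 1125 / 3 = 1.5 m/s

1.5 m/s


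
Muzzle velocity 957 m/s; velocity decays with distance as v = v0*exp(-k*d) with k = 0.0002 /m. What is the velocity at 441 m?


v = v0*exp(-k*d) = 957*exp(-0.0002*441) = 876.2 m/s

876.2 m/s


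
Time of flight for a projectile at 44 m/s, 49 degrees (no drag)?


T = 2*v0*sin(theta)/g = 2*44*sin(49°)/9.81 = 6.77 s

6.77 s


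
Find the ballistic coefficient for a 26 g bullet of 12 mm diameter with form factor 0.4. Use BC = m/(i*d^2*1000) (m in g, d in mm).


BC = m/(i*d^2*1000) = 26/(0.4 * 12^2 * 1000) = 0.0004514

0.0004514


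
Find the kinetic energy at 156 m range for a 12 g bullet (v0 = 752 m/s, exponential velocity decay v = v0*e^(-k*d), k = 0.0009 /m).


v = v0*exp(-k*d) = 752*exp(-0.0009*156) = 653.496 m/s
E = 0.5*m*v^2 = 0.5*0.012*653.496^2 = 2562 J

2562 J


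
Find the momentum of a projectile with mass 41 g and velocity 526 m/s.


p = m*v = 0.041*526 = 21.57 kg·m/s

21.57 kg·m/s


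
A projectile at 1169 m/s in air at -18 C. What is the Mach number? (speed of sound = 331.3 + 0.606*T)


a = 331.3 + 0.606*(-18) = 320.392 m/s
M = v/a = 1169/320.392 = 3.649

3.649


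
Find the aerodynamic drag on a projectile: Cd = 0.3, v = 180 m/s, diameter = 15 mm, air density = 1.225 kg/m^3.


A = pi*(d/2)^2 = pi*(15/2000)^2 = 1.76715e-04 m^2
Fd = 0.5*Cd*rho*A*v^2 = 0.5*0.3*1.225*1.76715e-04*180^2 = 1.052 N

1.052 N


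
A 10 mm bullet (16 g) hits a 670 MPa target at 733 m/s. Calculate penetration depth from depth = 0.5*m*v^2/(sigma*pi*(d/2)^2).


A = pi*(d/2)^2 = pi*(10/2)^2 = 78.5398 mm^2
E = 0.5*m*v^2 = 0.5*0.016*733^2 = 4298.31 J
depth = E/(sigma*A) = 4298.31 J / (670 MPa * 78.5398 mm^2) = 4298.31/(670 * 78.5398) m = 0.0816833 m ≈ 81.68 mm

81.68 mm


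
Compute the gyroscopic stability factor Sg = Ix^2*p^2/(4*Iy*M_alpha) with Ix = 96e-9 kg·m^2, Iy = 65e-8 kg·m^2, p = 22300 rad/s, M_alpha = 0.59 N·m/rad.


Sg = Ix^2 * p^2 / (4 * Iy * M_alpha) = (96e-9)^2 * 22300^2 / (4 * 65e-8 * 0.59) = 2.988

2.988


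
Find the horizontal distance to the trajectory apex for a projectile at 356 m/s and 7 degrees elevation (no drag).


R = v0^2*sin(2*theta)/g = 356^2*sin(2*7°)/9.81 = 3125.4 m
apex_dist = R/2 = 3125.4/2 = 1563 m

1563 m


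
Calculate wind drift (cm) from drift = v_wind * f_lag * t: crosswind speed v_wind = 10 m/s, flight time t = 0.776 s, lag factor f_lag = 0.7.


drift = v_wind * lag * t = 10 * 0.7 * 0.776 = 5.432 m ≈ 543.2 cm

543.2 cm


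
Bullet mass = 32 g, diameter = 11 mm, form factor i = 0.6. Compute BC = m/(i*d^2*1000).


BC = m/(i*d^2*1000) = 32/(0.6 * 11^2 * 1000) = 0.0004408

0.0004408


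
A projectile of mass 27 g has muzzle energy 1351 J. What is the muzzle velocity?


v = sqrt(2*E/m) = sqrt(2*1351/0.027) = 316.3 m/s

316.3 m/s


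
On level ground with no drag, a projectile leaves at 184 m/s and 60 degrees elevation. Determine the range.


R = v0^2 * sin(2*theta) / g = 184^2 * sin(2*60°) / 9.81 = 2989 m

2989 m


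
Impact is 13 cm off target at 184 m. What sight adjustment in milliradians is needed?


1 mrad subtends 1 cm per 10 m of range, so adj = error_cm / (dist_m / 10) = 13 / (184/10) = 0.7065 mrad

0.7065 mrad


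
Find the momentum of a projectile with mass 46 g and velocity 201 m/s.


p = m*v = 0.046*201 = 9.246 kg·m/s

9.246 kg·m/s


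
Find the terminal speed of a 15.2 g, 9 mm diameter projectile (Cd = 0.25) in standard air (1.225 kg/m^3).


A = pi*(d/2)^2 = pi*(9/2000)^2 = 6.36173e-05 m^2
vt = sqrt(2mg/(Cd*rho*A)) = sqrt(2*0.0152*9.81/(0.25 * 1.225 * 6.36173e-05)) = 123.7 m/s

123.7 m/s


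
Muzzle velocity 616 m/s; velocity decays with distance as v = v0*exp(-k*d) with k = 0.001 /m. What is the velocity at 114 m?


v = v0*exp(-k*d) = 616*exp(-0.001*114) = 549.6 m/s

549.6 m/s


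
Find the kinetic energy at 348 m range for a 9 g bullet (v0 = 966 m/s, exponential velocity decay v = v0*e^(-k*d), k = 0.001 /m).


v = v0*exp(-k*d) = 966*exp(-0.001*348) = 682.092 m/s
E = 0.5*m*v^2 = 0.5*0.009*682.092^2 = 2094 J

2094 J


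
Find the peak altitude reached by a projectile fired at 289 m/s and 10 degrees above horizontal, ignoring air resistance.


H = (v0*sin(theta))^2 / (2g) = (289*sin(10°))^2 / (2*9.81) = 128.4 m

128.4 m


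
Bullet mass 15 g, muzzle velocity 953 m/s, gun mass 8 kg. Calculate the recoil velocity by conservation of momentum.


v_recoil = m_p * v_p / m_gun = 0.015 * 953 / 8 = 1.787 m/s

1.787 m/s


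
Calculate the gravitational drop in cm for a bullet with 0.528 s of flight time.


drop = 0.5*g*t^2 = 0.5*9.81*0.528^2 = 1.36744 m ≈ 136.7 cm

136.7 cm


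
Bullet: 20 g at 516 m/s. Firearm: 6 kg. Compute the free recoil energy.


v_r = m_p*v_p/m_gun = 0.02*516/6 = 1.72 m/s, E_r = 0.5*m_gun*v_r^2 = 0.5*6*1.72^2 = 8.875 J

8.875 J


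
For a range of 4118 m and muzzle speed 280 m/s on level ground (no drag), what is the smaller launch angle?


sin(2*theta) = R*g/v0^2 = 4118*9.81/280^2 = 0.515275, theta = arcsin(0.515275)/2 = 15.51°

15.51 degrees


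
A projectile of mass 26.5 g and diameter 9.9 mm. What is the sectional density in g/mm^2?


SD = m/d^2 = 26.5/9.9^2 = 0.2704 g/mm^2

0.2704 g/mm^2


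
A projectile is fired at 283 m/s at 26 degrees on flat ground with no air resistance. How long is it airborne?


T = 2*v0*sin(theta)/g = 2*283*sin(26°)/9.81 = 25.29 s

25.29 s


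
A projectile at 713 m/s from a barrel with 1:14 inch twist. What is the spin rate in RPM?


twist_m = 14*0.0254 = 0.3556 m
spin = v/twist = 713/0.3556 = 2005.062 rev/s
RPM = spin*60 = 2005.062*60 ≈ 120304 RPM

120304 RPM


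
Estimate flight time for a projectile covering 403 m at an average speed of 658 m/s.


t = d/v = 403/658 = 0.6125 s

0.6125 s


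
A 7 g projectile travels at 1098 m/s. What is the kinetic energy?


E = 0.5*m*v^2 = 0.5*0.007*1098^2 = 4220 J

4220 J


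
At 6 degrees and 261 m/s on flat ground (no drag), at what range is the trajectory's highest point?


R = v0^2*sin(2*theta)/g = 261^2*sin(2*6°)/9.81 = 1443.75 m
apex_dist = R/2 = 1443.75/2 = 721.9 m

721.9 m


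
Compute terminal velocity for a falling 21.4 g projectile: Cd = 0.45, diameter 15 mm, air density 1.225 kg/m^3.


A = pi*(d/2)^2 = pi*(15/2000)^2 = 1.76715e-04 m^2
vt = sqrt(2mg/(Cd*rho*A)) = sqrt(2*0.0214*9.81/(0.45 * 1.225 * 1.76715e-04)) = 65.65 m/s

65.65 m/s


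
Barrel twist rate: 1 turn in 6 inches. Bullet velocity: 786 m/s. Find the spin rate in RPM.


twist_m = 6*0.0254 = 0.1524 m
spin = v/twist = 786/0.1524 = 5157.48 rev/s
RPM = spin*60 = 5157.48*60 ≈ 309449 RPM

309449 RPM


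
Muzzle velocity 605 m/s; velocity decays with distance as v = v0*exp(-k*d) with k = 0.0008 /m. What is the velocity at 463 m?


v = v0*exp(-k*d) = 605*exp(-0.0008*463) = 417.7 m/s

417.7 m/s


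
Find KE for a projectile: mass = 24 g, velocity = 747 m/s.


E = 0.5*m*v^2 = 0.5*0.024*747^2 = 6696 J

6696 J


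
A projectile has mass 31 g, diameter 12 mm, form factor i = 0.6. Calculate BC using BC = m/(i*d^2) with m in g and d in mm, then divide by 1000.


BC = m/(i*d^2*1000) = 31/(0.6 * 12^2 * 1000) = 0.0003588

0.0003588


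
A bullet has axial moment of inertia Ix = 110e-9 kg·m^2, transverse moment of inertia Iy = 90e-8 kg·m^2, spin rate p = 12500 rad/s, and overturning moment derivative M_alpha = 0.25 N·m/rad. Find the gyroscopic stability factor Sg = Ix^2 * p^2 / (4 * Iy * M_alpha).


Sg = Ix^2 * p^2 / (4 * Iy * M_alpha) = (110e-9)^2 * 12500^2 / (4 * 90e-8 * 0.25) = 2.101

2.101


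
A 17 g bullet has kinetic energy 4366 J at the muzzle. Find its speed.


v = sqrt(2*E/m) = sqrt(2*4366/0.017) = 716.7 m/s

716.7 m/s


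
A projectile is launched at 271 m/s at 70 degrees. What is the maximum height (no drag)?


H = (v0*sin(theta))^2 / (2g) = (271*sin(70°))^2 / (2*9.81) = 3305 m

3305 m


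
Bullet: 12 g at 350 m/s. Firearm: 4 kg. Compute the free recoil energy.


v_r = m_p*v_p/m_gun = 0.012*350/4 = 1.05 m/s, E_r = 0.5*m_gun*v_r^2 = 0.5*4*1.05^2 = 2.205 J

2.205 J


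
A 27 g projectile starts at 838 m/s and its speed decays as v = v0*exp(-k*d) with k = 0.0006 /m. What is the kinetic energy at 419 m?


v = v0*exp(-k*d) = 838*exp(-0.0006*419) = 651.722 m/s
E = 0.5*m*v^2 = 0.5*0.027*651.722^2 = 5734 J

5734 J


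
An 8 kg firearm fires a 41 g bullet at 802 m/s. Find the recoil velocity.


v_recoil = m_p * v_p / m_gun = 0.041 * 802 / 8 = 4.11 m/s

4.11 m/s


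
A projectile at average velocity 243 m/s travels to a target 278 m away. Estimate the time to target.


t = d/v = 278/243 = 1.144 s

1.144 s


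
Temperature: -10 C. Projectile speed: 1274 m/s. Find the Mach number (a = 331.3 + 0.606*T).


a = 331.3 + 0.606*(-10) = 325.24 m/s
M = v/a = 1274/325.24 = 3.917

3.917


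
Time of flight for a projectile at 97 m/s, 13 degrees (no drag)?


T = 2*v0*sin(theta)/g = 2*97*sin(13°)/9.81 = 4.449 s

4.449 s


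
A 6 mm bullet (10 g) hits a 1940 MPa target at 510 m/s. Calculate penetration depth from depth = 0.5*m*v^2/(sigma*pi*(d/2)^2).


A = pi*(d/2)^2 = pi*(6/2)^2 = 28.2743 mm^2
E = 0.5*m*v^2 = 0.5*0.01*510^2 = 1300.5 J
depth = E/(sigma*A) = 1300.5 J / (1940 MPa * 28.2743 mm^2) = 1300.5/(1940 * 28.2743) m = 0.0237092 m ≈ 23.71 mm

23.71 mm


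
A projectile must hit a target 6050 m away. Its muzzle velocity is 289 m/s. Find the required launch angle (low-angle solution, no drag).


sin(2*theta) = R*g/v0^2 = 6050*9.81/289^2 = 0.710606, theta = arcsin(0.710606)/2 = 22.64°

22.64 degrees


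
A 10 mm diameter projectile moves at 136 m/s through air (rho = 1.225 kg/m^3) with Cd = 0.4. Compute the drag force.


A = pi*(d/2)^2 = pi*(10/2000)^2 = 7.85398e-05 m^2
Fd = 0.5*Cd*rho*A*v^2 = 0.5*0.4*1.225*7.85398e-05*136^2 = 0.3559 N

0.3559 N


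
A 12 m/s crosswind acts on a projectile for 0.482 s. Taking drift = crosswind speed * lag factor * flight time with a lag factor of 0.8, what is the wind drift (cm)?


drift = v_wind * lag * t = 12 * 0.8 * 0.482 = 4.6272 m ≈ 462.7 cm

462.7 cm


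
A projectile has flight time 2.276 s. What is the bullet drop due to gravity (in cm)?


drop = 0.5*g*t^2 = 0.5*9.81*2.276^2 = 25.4088 m ≈ 2541 cm

2541 cm


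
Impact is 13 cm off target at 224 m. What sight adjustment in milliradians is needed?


1 mrad subtends 1 cm per 10 m of range, so adj = error_cm / (dist_m / 10) = 13 / (224/10) = 0.5804 mrad

0.5804 mrad


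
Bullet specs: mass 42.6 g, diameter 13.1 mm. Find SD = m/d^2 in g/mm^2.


SD = m/d^2 = 42.6/13.1^2 = 0.2482 g/mm^2

0.2482 g/mm^2


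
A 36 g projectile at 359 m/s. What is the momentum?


p = m*v = 0.036*359 = 12.92 kg·m/s

12.92 kg·m/s


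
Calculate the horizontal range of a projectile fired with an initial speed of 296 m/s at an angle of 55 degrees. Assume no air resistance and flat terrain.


R = v0^2 * sin(2*theta) / g = 296^2 * sin(2*55°) / 9.81 = 8393 m

8393 m


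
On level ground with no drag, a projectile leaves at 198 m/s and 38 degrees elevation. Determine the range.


R = v0^2 * sin(2*theta) / g = 198^2 * sin(2*38°) / 9.81 = 3878 m

3878 m


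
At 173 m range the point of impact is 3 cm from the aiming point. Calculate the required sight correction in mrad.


1 mrad subtends 1 cm per 10 m of range, so adj = error_cm / (dist_m / 10) = 3 / (173/10) = 0.1734 mrad

0.1734 mrad


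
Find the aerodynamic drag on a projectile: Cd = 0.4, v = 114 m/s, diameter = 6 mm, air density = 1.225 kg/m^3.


A = pi*(d/2)^2 = pi*(6/2000)^2 = 2.82743e-05 m^2
Fd = 0.5*Cd*rho*A*v^2 = 0.5*0.4*1.225*2.82743e-05*114^2 = 0.09003 N

0.09003 N


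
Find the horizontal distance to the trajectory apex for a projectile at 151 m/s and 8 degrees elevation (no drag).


R = v0^2*sin(2*theta)/g = 151^2*sin(2*8°)/9.81 = 640.653 m
apex_dist = R/2 = 640.653/2 = 320.3 m

320.3 m


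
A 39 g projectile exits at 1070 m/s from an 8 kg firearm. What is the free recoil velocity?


v_recoil = m_p * v_p / m_gun = 0.039 * 1070 / 8 = 5.216 m/s

5.216 m/s


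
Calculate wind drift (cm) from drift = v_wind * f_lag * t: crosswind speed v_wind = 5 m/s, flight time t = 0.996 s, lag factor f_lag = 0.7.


drift = v_wind * lag * t = 5 * 0.7 * 0.996 = 3.486 m ≈ 348.6 cm

348.6 cm


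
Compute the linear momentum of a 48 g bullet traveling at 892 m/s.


p = m*v = 0.048*892 = 42.82 kg·m/s

42.82 kg·m/s


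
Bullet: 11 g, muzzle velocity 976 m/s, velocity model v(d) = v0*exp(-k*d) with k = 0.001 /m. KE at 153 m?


v = v0*exp(-k*d) = 976*exp(-0.001*153) = 837.535 m/s
E = 0.5*m*v^2 = 0.5*0.011*837.535^2 = 3858 J

3858 J


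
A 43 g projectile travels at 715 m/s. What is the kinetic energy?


E = 0.5*m*v^2 = 0.5*0.043*715^2 = 10991 J

10991 J


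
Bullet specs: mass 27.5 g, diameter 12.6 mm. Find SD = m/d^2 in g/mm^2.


SD = m/d^2 = 27.5/12.6^2 = 0.1732 g/mm^2

0.1732 g/mm^2


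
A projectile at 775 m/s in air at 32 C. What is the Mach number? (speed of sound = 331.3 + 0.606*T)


a = 331.3 + 0.606*(32) = 350.692 m/s
M = v/a = 775/350.692 = 2.21

2.21


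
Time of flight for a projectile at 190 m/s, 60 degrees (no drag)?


T = 2*v0*sin(theta)/g = 2*190*sin(60°)/9.81 = 33.55 s

33.55 s


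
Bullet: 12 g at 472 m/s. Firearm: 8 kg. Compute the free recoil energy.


v_r = m_p*v_p/m_gun = 0.012*472/8 = 0.708 m/s, E_r = 0.5*m_gun*v_r^2 = 0.5*8*0.708^2 = 2.005 J

2.005 J


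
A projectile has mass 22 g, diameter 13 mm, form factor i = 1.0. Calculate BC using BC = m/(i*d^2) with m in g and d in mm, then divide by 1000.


BC = m/(i*d^2*1000) = 22/(1.0 * 13^2 * 1000) = 0.0001302

0.0001302


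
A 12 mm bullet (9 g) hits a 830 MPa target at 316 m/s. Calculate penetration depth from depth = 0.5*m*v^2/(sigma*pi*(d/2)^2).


A = pi*(d/2)^2 = pi*(12/2)^2 = 113.097 mm^2
E = 0.5*m*v^2 = 0.5*0.009*316^2 = 449.352 J
depth = E/(sigma*A) = 449.352 J / (830 MPa * 113.097 mm^2) = 449.352/(830 * 113.097) m = 0.00478692 m ≈ 4.787 mm

4.787 mm


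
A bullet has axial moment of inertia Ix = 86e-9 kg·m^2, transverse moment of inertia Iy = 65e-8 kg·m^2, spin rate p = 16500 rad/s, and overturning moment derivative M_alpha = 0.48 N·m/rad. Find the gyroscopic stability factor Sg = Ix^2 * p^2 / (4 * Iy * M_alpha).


Sg = Ix^2 * p^2 / (4 * Iy * M_alpha) = (86e-9)^2 * 16500^2 / (4 * 65e-8 * 0.48) = 1.613

1.613


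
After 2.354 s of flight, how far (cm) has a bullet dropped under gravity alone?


drop = 0.5*g*t^2 = 0.5*9.81*2.354^2 = 27.1802 m ≈ 2718 cm

2718 cm


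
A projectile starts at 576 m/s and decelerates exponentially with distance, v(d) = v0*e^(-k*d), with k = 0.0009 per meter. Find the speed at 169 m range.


v = v0*exp(-k*d) = 576*exp(-0.0009*169) = 494.7 m/s

494.7 m/s


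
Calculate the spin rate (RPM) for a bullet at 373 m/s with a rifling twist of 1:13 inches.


twist_m = 13*0.0254 = 0.3302 m
spin = v/twist = 373/0.3302 = 1129.618 rev/s
RPM = spin*60 = 1129.618*60 ≈ 67777 RPM

67777 RPM


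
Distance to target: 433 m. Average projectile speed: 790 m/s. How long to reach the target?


t = d/v = 433/790 = 0.5481 s

0.5481 s


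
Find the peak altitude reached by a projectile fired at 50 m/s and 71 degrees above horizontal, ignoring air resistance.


H = (v0*sin(theta))^2 / (2g) = (50*sin(71°))^2 / (2*9.81) = 113.9 m

113.9 m


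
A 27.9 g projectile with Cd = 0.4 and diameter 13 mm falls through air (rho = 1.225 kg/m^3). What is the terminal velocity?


A = pi*(d/2)^2 = pi*(13/2000)^2 = 1.32732e-04 m^2
vt = sqrt(2mg/(Cd*rho*A)) = sqrt(2*0.0279*9.81/(0.4 * 1.225 * 1.32732e-04)) = 91.74 m/s

91.74 m/s


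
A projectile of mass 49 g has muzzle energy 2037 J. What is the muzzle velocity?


v = sqrt(2*E/m) = sqrt(2*2037/0.049) = 288.3 m/s

288.3 m/s


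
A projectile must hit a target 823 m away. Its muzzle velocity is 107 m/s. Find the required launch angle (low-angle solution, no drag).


sin(2*theta) = R*g/v0^2 = 823*9.81/107^2 = 0.705182, theta = arcsin(0.705182)/2 = 22.42°

22.42 degrees


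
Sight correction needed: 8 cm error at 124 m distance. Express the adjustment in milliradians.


1 mrad subtends 1 cm per 10 m of range, so adj = error_cm / (dist_m / 10) = 8 / (124/10) = 0.6452 mrad

0.6452 mrad


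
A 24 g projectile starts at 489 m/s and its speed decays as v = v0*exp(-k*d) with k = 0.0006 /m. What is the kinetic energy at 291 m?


v = v0*exp(-k*d) = 489*exp(-0.0006*291) = 410.659 m/s
E = 0.5*m*v^2 = 0.5*0.024*410.659^2 = 2024 J

2024 J


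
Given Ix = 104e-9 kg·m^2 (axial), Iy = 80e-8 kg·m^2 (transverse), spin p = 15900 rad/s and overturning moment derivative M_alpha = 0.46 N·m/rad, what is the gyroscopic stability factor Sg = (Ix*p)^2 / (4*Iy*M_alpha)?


Sg = Ix^2 * p^2 / (4 * Iy * M_alpha) = (104e-9)^2 * 15900^2 / (4 * 80e-8 * 0.46) = 1.858

1.858


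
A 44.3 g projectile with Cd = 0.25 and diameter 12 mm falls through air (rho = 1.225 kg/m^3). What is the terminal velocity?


A = pi*(d/2)^2 = pi*(12/2000)^2 = 1.13097e-04 m^2
vt = sqrt(2mg/(Cd*rho*A)) = sqrt(2*0.0443*9.81/(0.25 * 1.225 * 1.13097e-04)) = 158.4 m/s

158.4 m/s


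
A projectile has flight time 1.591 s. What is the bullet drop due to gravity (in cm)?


drop = 0.5*g*t^2 = 0.5*9.81*1.591^2 = 12.4159 m ≈ 1242 cm

1242 cm


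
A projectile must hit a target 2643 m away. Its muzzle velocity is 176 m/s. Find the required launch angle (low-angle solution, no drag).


sin(2*theta) = R*g/v0^2 = 2643*9.81/176^2 = 0.83703, theta = arcsin(0.83703)/2 = 28.41°

28.41 degrees


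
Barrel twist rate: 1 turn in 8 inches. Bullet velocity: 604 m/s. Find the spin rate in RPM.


twist_m = 8*0.0254 = 0.2032 m
spin = v/twist = 604/0.2032 = 2972.441 rev/s
RPM = spin*60 = 2972.441*60 ≈ 178346 RPM

178346 RPM


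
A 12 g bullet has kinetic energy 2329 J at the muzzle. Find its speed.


v = sqrt(2*E/m) = sqrt(2*2329/0.012) = 623 m/s

623 m/s


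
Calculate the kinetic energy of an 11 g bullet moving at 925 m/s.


E = 0.5*m*v^2 = 0.5*0.011*925^2 = 4706 J

4706 J


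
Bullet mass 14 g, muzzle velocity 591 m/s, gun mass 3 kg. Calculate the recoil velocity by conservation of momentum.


v_recoil = m_p * v_p / m_gun = 0.014 * 591 / 3 = 2.758 m/s

2.758 m/s


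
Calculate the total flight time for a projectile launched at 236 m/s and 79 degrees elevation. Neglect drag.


T = 2*v0*sin(theta)/g = 2*236*sin(79°)/9.81 = 47.23 s

47.23 s


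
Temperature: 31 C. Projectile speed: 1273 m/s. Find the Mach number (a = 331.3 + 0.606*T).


a = 331.3 + 0.606*(31) = 350.086 m/s
M = v/a = 1273/350.086 = 3.636

3.636


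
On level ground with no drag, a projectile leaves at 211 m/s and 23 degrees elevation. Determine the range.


R = v0^2 * sin(2*theta) / g = 211^2 * sin(2*23°) / 9.81 = 3265 m

3265 m


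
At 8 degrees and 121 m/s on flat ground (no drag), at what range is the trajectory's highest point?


R = v0^2*sin(2*theta)/g = 121^2*sin(2*8°)/9.81 = 411.377 m
apex_dist = R/2 = 411.377/2 = 205.7 m

205.7 m


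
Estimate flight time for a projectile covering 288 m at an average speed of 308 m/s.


t = d/v = 288/308 = 0.9351 s

0.9351 s


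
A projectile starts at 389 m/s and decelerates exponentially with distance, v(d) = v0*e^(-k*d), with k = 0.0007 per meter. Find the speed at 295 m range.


v = v0*exp(-k*d) = 389*exp(-0.0007*295) = 316.4 m/s

316.4 m/s


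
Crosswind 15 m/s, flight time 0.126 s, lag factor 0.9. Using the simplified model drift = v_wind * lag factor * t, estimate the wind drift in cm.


drift = v_wind * lag * t = 15 * 0.9 * 0.126 = 1.701 m ≈ 170.1 cm

170.1 cm


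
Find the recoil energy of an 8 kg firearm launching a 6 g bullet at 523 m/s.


v_r = m_p*v_p/m_gun = 0.006*523/8 = 0.39225 m/s, E_r = 0.5*m_gun*v_r^2 = 0.5*8*0.39225^2 = 0.6154 J

0.6154 J


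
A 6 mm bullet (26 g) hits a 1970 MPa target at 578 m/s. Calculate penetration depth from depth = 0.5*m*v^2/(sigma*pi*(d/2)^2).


A = pi*(d/2)^2 = pi*(6/2)^2 = 28.2743 mm^2
E = 0.5*m*v^2 = 0.5*0.026*578^2 = 4343.09 J
depth = E/(sigma*A) = 4343.09 J / (1970 MPa * 28.2743 mm^2) = 4343.09/(1970 * 28.2743) m = 0.0779723 m ≈ 77.97 mm

77.97 mm


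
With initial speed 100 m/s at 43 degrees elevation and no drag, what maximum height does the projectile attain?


H = (v0*sin(theta))^2 / (2g) = (100*sin(43°))^2 / (2*9.81) = 237.1 m

237.1 m


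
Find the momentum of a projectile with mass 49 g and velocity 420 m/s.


p = m*v = 0.049*420 = 20.58 kg·m/s

20.58 kg·m/s


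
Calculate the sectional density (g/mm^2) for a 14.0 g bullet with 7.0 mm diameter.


SD = m/d^2 = 14.0/7.0^2 = 0.2857 g/mm^2

0.2857 g/mm^2


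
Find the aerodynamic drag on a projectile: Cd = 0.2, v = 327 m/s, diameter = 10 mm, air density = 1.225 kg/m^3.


A = pi*(d/2)^2 = pi*(10/2000)^2 = 7.85398e-05 m^2
Fd = 0.5*Cd*rho*A*v^2 = 0.5*0.2*1.225*7.85398e-05*327^2 = 1.029 N

1.029 N


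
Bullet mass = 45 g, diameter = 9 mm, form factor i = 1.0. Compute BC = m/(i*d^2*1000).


BC = m/(i*d^2*1000) = 45/(1.0 * 9^2 * 1000) = 0.0005556

0.0005556


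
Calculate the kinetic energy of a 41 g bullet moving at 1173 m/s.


E = 0.5*m*v^2 = 0.5*0.041*1173^2 = 28207 J

28207 J


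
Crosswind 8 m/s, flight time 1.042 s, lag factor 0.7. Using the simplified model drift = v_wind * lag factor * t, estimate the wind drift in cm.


drift = v_wind * lag * t = 8 * 0.7 * 1.042 = 5.8352 m ≈ 583.5 cm

583.5 cm


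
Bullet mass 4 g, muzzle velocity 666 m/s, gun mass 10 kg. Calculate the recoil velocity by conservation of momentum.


v_recoil = m_p * v_p / m_gun = 0.004 * 666 / 10 = 0.2664 m/s

0.2664 m/s


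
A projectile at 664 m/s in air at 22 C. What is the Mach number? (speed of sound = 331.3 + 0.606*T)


a = 331.3 + 0.606*(22) = 344.632 m/s
M = v/a = 664/344.632 = 1.927

1.927


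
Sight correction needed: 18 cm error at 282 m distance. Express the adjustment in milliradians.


1 mrad subtends 1 cm per 10 m of range, so adj = error_cm / (dist_m / 10) = 18 / (282/10) = 0.6383 mrad

0.6383 mrad


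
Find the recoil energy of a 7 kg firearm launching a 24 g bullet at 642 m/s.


v_r = m_p*v_p/m_gun = 0.024*642/7 = 2.20114 m/s, E_r = 0.5*m_gun*v_r^2 = 0.5*7*2.20114^2 = 16.96 J

16.96 J


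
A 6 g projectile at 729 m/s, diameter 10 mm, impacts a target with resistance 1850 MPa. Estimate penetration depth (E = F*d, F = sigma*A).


A = pi*(d/2)^2 = pi*(10/2)^2 = 78.5398 mm^2
E = 0.5*m*v^2 = 0.5*0.006*729^2 = 1594.32 J
depth = E/(sigma*A) = 1594.32 J / (1850 MPa * 78.5398 mm^2) = 1594.32/(1850 * 78.5398) m = 0.0109727 m ≈ 10.97 mm

10.97 mm


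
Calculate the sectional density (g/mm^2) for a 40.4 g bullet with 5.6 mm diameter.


SD = m/d^2 = 40.4/5.6^2 = 1.288 g/mm^2

1.288 g/mm^2


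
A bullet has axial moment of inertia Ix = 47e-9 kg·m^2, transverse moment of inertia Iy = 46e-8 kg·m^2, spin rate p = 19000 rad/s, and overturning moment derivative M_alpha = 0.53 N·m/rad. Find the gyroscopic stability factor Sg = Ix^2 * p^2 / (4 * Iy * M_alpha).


Sg = Ix^2 * p^2 / (4 * Iy * M_alpha) = (47e-9)^2 * 19000^2 / (4 * 46e-8 * 0.53) = 0.8177

0.8177


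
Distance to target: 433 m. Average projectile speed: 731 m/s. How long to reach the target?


t = d/v = 433/731 = 0.5923 s

0.5923 s


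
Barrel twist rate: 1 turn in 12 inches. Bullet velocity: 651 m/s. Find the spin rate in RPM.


twist_m = 12*0.0254 = 0.3048 m
spin = v/twist = 651/0.3048 = 2135.827 rev/s
RPM = spin*60 = 2135.827*60 ≈ 128150 RPM

128150 RPM


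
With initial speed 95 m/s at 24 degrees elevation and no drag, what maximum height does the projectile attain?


H = (v0*sin(theta))^2 / (2g) = (95*sin(24°))^2 / (2*9.81) = 76.1 m

76.1 m


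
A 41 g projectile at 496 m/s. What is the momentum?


p = m*v = 0.041*496 = 20.34 kg·m/s

20.34 kg·m/s


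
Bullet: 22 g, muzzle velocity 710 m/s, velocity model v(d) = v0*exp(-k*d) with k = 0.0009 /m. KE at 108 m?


v = v0*exp(-k*d) = 710*exp(-0.0009*108) = 644.236 m/s
E = 0.5*m*v^2 = 0.5*0.022*644.236^2 = 4565 J

4565 J


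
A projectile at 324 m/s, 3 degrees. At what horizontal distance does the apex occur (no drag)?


R = v0^2*sin(2*theta)/g = 324^2*sin(2*3°)/9.81 = 1118.55 m
apex_dist = R/2 = 1118.55/2 = 559.3 m

559.3 m


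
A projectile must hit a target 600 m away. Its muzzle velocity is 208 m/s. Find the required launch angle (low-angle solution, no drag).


sin(2*theta) = R*g/v0^2 = 600*9.81/208^2 = 0.136048, theta = arcsin(0.136048)/2 = 3.91°

3.91 degrees


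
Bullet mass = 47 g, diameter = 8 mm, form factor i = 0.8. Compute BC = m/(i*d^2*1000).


BC = m/(i*d^2*1000) = 47/(0.8 * 8^2 * 1000) = 0.000918

0.000918


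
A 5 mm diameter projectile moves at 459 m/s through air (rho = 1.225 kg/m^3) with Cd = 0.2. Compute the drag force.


A = pi*(d/2)^2 = pi*(5/2000)^2 = 1.96350e-05 m^2
Fd = 0.5*Cd*rho*A*v^2 = 0.5*0.2*1.225*1.96350e-05*459^2 = 0.5067 N

0.5067 N


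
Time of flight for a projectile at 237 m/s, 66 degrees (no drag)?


T = 2*v0*sin(theta)/g = 2*237*sin(66°)/9.81 = 44.14 s

44.14 s


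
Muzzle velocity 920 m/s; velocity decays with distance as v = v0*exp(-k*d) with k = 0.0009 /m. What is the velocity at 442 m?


v = v0*exp(-k*d) = 920*exp(-0.0009*442) = 618.1 m/s

618.1 m/s


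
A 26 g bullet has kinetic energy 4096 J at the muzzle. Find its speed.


v = sqrt(2*E/m) = sqrt(2*4096/0.026) = 561.3 m/s

561.3 m/s


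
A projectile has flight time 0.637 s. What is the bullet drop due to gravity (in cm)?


drop = 0.5*g*t^2 = 0.5*9.81*0.637^2 = 1.9903 m ≈ 199 cm

199 cm


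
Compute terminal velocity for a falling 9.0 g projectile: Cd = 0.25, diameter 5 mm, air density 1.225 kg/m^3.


A = pi*(d/2)^2 = pi*(5/2000)^2 = 1.96350e-05 m^2
vt = sqrt(2mg/(Cd*rho*A)) = sqrt(2*0.009*9.81/(0.25 * 1.225 * 1.96350e-05)) = 171.4 m/s

171.4 m/s


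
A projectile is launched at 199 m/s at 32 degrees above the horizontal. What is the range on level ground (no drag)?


R = v0^2 * sin(2*theta) / g = 199^2 * sin(2*32°) / 9.81 = 3628 m

3628 m


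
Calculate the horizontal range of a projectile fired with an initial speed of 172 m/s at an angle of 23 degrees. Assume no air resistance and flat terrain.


R = v0^2 * sin(2*theta) / g = 172^2 * sin(2*23°) / 9.81 = 2169 m

2169 m


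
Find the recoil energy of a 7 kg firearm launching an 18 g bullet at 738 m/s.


v_r = m_p*v_p/m_gun = 0.018*738/7 = 1.89771 m/s, E_r = 0.5*m_gun*v_r^2 = 0.5*7*1.89771^2 = 12.6 J

12.6 J


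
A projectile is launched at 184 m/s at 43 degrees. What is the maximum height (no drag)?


H = (v0*sin(theta))^2 / (2g) = (184*sin(43°))^2 / (2*9.81) = 802.6 m

802.6 m


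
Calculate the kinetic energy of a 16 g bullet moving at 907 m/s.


E = 0.5*m*v^2 = 0.5*0.016*907^2 = 6581 J

6581 J


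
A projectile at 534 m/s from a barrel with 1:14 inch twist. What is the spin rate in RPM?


twist_m = 14*0.0254 = 0.3556 m
spin = v/twist = 534/0.3556 = 1501.687 rev/s
RPM = spin*60 = 1501.687*60 ≈ 90101 RPM

90101 RPM


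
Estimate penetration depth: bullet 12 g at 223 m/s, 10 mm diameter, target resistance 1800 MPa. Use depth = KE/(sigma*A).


A = pi*(d/2)^2 = pi*(10/2)^2 = 78.5398 mm^2
E = 0.5*m*v^2 = 0.5*0.012*223^2 = 298.374 J
depth = E/(sigma*A) = 298.374 J / (1800 MPa * 78.5398 mm^2) = 298.374/(1800 * 78.5398) m = 0.00211056 m ≈ 2.111 mm

2.111 mm


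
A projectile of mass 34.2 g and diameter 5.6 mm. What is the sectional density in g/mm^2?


SD = m/d^2 = 34.2/5.6^2 = 1.091 g/mm^2

1.091 g/mm^2


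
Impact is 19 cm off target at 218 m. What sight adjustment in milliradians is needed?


1 mrad subtends 1 cm per 10 m of range, so adj = error_cm / (dist_m / 10) = 19 / (218/10) = 0.8716 mrad

0.8716 mrad


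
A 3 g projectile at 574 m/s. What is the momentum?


p = m*v = 0.003*574 = 1.722 kg·m/s

1.722 kg·m/s


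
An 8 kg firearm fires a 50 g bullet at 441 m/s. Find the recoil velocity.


v_recoil = m_p * v_p / m_gun = 0.05 * 441 / 8 = 2.756 m/s

2.756 m/s


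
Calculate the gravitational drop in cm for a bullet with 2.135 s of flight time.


drop = 0.5*g*t^2 = 0.5*9.81*2.135^2 = 22.3581 m ≈ 2236 cm

2236 cm


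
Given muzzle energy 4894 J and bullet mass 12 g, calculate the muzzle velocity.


v = sqrt(2*E/m) = sqrt(2*4894/0.012) = 903.1 m/s

903.1 m/s


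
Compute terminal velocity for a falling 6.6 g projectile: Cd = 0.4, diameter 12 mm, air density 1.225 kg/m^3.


A = pi*(d/2)^2 = pi*(12/2000)^2 = 1.13097e-04 m^2
vt = sqrt(2mg/(Cd*rho*A)) = sqrt(2*0.0066*9.81/(0.4 * 1.225 * 1.13097e-04)) = 48.34 m/s

48.34 m/s


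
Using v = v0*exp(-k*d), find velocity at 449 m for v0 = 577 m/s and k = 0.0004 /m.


v = v0*exp(-k*d) = 577*exp(-0.0004*449) = 482.1 m/s

482.1 m/s


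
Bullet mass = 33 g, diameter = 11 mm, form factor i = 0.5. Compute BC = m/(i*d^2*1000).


BC = m/(i*d^2*1000) = 33/(0.5 * 11^2 * 1000) = 0.0005455

0.0005455


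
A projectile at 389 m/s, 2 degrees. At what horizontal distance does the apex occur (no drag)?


R = v0^2*sin(2*theta)/g = 389^2*sin(2*2°)/9.81 = 1076.01 m
apex_dist = R/2 = 1076.01/2 = 538 m

538 m


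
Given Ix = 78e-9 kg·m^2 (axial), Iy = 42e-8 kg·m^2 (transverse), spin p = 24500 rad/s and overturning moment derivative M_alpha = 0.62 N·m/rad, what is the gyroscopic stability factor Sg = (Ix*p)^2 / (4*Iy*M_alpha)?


Sg = Ix^2 * p^2 / (4 * Iy * M_alpha) = (78e-9)^2 * 24500^2 / (4 * 42e-8 * 0.62) = 3.506

3.506
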